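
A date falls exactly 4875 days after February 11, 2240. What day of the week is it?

First find the weekday of Feb 11, 2240. Doomsday rule: the anchor day for the 2200s is Friday. For year 40: 40÷12 = 3 r 4, and 4÷4 = 1, so 3+4+1 = 8.
Friday + 8 ≡ Saturday — that's 2240's doomsday.
In February the doomsday date is Feb 29 (2240 is a leap year (divisible by 4)).
Feb 11 is 18 days before Feb 29; 18 mod 7 = 4, so Saturday − 4 = Tuesday.
4875 mod 7 = 3, so 4875 days after a Tuesday is Tuesday + 3 = Friday.

Friday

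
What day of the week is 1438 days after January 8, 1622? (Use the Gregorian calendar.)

Jan 8, 1622 is a Saturday.
1438 mod 7 = 3, so 1438 days after a Saturday is Saturday + 3 = Tuesday.

Tuesday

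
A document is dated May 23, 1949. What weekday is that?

Monday

Doomsday rule: the anchor day for the 1900s is Wednesday. For year 49: 49÷12 = 4 r 1, and 1÷4 = 0, so 4+1+0 = 5.
Wednesday + 5 ≡ Monday — that's 1949's doomsday.
In May the doomsday date is May 9.
May 23 is 14 days after May 9; 14 mod 7 = 0, so Monday + 0 = Monday.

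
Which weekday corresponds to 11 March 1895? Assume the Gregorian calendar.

Doomsday rule: the anchor day for the 1800s is Friday. For year 95: 95÷12 = 7 r 11, and 11÷4 = 2, so 7+11+2 = 20.
Friday + 20 ≡ Thursday — that's 1895's doomsday.
In March the doomsday date is Mar 14.
Mar 11 is 3 days before Mar 14; 3 mod 7 = 3, so Thursday − 3 = Monday.

Monday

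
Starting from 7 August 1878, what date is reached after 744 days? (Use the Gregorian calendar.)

+365 (one year) → Aug 7, 1879 (379 left).
Aug has 31 days: +25 → Sep 1, 1879 (354 left).
Sep has 30 days: +30 → Oct 1, 1879 (324 left).
Oct has 31 days: +31 → Nov 1, 1879 (293 left).
Nov has 30 days: +30 → Dec 1, 1879 (263 left).
Dec has 31 days: +31 → Jan 1, 1880 (232 left).
Jan has 31 days: +31 → Feb 1, 1880 (201 left).
Feb has 29 days: +29 → Mar 1, 1880 (172 left).
Mar has 31 days: +31 → Apr 1, 1880 (141 left).
Apr has 30 days: +30 → May 1, 1880 (111 left).
May has 31 days: +31 → Jun 1, 1880 (80 left).
Jun has 30 days: +30 → Jul 1, 1880 (50 left).
Jul has 31 days: +31 → Aug 1, 1880 (19 left).
+19 → Aug 20, 1880.

August 20, 1880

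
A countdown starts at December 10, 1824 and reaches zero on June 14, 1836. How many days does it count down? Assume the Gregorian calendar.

4204

Dec 10, 1824 → Dec 10, 1825: 365 days.
Dec 10, 1825 → Dec 10, 1826: 365 days.
Dec 10, 1826 → Dec 10, 1827: 365 days.
Dec 10, 1827 → Dec 10, 1828: 366 days (Feb 29, 1828 is in that span).
Dec 10, 1828 → Dec 10, 1829: 365 days.
Dec 10, 1829 → Dec 10, 1830: 365 days.
Dec 10, 1830 → Dec 10, 1831: 365 days.
Dec 10, 1831 → Dec 10, 1832: 366 days (Feb 29, 1832 is in that span).
Dec 10, 1832 → Dec 10, 1833: 365 days.
Dec 10, 1833 → Dec 10, 1834: 365 days.
Dec 10, 1834 → Dec 10, 1835: 365 days.
Dec 10, 1835 → Jan 10, 1836: 31 days (December has 31).
Jan 10, 1836 → Feb 10, 1836: 31 days (January has 31).
Feb 10, 1836 → Mar 10, 1836: 29 days (February has 29).
Mar 10, 1836 → Apr 10, 1836: 31 days (March has 31).
Apr 10, 1836 → May 10, 1836: 30 days (April has 30).
May 10, 1836 → Jun 10, 1836: 31 days (May has 31).
Jun 10, 1836 → Jun 14, 1836: 4 days.
Total: 4204 days.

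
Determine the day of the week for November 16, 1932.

Wednesday

Doomsday rule: the anchor day for the 1900s is Wednesday. For year 32: 32÷12 = 2 r 8, and 8÷4 = 2, so 2+8+2 = 12.
Wednesday + 12 ≡ Monday — that's 1932's doomsday.
In November the doomsday date is Nov 7.
Nov 16 is 9 days after Nov 7; 9 mod 7 = 2, so Monday + 2 = Wednesday.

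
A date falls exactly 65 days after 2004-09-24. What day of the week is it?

First find the weekday of Sep 24, 2004. Doomsday rule: the anchor day for the 2000s is Tuesday. For year 04: 4÷12 = 0 r 4, and 4÷4 = 1, so 0+4+1 = 5.
Tuesday + 5 ≡ Sunday — that's 2004's doomsday.
In September the doomsday date is Sep 5.
Sep 24 is 19 days after Sep 5; 19 mod 7 = 5, so Sunday + 5 = Friday.
65 mod 7 = 2, so 65 days after a Friday is Friday + 2 = Sunday.

Sunday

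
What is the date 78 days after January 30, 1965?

April 18, 1965

Jan has 31 days: +2 → Feb 1, 1965 (76 left).
Feb has 28 days: +28 → Mar 1, 1965 (48 left).
Mar has 31 days: +31 → Apr 1, 1965 (17 left).
+17 → Apr 18, 1965.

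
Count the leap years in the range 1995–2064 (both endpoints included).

18

Multiples of 4 in [1995,2064]: 18.
Of those, multiples of 100: 1 (not leap unless ÷400).
Multiples of 400: 1.
Leap years = 18 − 1 + 1 = 18.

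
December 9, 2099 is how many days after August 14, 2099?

117

Aug 14, 2099 → Sep 14, 2099: 31 days (August has 31).
Sep 14, 2099 → Oct 14, 2099: 30 days (September has 30).
Oct 14, 2099 → Nov 14, 2099: 31 days (October has 31).
Nov 14, 2099 → Dec 9, 2099: 25 days.
Total: 117 days.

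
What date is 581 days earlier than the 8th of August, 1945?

−365 (one year) → Aug 8, 1944 (216 left).
−8 → Jul 31, 1944 (end of Jul, 31 days; 208 left).
−31 → Jun 30, 1944 (end of Jun, 30 days; 177 left).
−30 → May 31, 1944 (end of May, 31 days; 147 left).
−31 → Apr 30, 1944 (end of Apr, 30 days; 116 left).
−30 → Mar 31, 1944 (end of Mar, 31 days; 86 left).
−31 → Feb 29, 1944 (end of Feb, 29 days; 55 left).
−29 → Jan 31, 1944 (end of Jan, 31 days; 26 left).
−26 → Jan 5, 1944.

January 5, 1944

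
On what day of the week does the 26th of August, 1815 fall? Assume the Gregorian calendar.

Saturday

January 1, 1815 is a Sunday.
Jan 1, 1815 → Feb 1, 1815: 31 days (January has 31).
Feb 1, 1815 → Mar 1, 1815: 28 days (February has 28).
Mar 1, 1815 → Apr 1, 1815: 31 days (March has 31).
Apr 1, 1815 → May 1, 1815: 30 days (April has 30).
May 1, 1815 → Jun 1, 1815: 31 days (May has 31).
Jun 1, 1815 → Jul 1, 1815: 30 days (June has 30).
Jul 1, 1815 → Aug 1, 1815: 31 days (July has 31).
Aug 1, 1815 → Aug 26, 1815: 25 days.
Total: 237 days.
237 mod 7 = 6, so Sunday + 6 = Saturday.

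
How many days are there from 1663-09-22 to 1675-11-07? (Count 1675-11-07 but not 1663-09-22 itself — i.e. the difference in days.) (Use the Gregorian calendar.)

4429

Sep 22, 1663 → Sep 22, 1664: 366 days (Feb 29, 1664 is in that span).
Sep 22, 1664 → Sep 22, 1665: 365 days.
Sep 22, 1665 → Sep 22, 1666: 365 days.
Sep 22, 1666 → Sep 22, 1667: 365 days.
Sep 22, 1667 → Sep 22, 1668: 366 days (Feb 29, 1668 is in that span).
Sep 22, 1668 → Sep 22, 1669: 365 days.
Sep 22, 1669 → Sep 22, 1670: 365 days.
Sep 22, 1670 → Sep 22, 1671: 365 days.
Sep 22, 1671 → Sep 22, 1672: 366 days (Feb 29, 1672 is in that span).
Sep 22, 1672 → Sep 22, 1673: 365 days.
Sep 22, 1673 → Sep 22, 1674: 365 days.
Sep 22, 1674 → Sep 22, 1675: 365 days.
Sep 22, 1675 → Oct 22, 1675: 30 days (September has 30).
Oct 22, 1675 → Nov 7, 1675: 16 days.
Total: 4429 days.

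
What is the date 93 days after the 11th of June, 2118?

Jun has 30 days: +20 → Jul 1, 2118 (73 left).
Jul has 31 days: +31 → Aug 1, 2118 (42 left).
Aug has 31 days: +31 → Sep 1, 2118 (11 left).
+11 → Sep 12, 2118.

September 12, 2118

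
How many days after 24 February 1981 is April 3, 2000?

6978

Feb 24, 1981 → Feb 24, 1982: 365 days.
Feb 24, 1982 → Feb 24, 1983: 365 days.
Feb 24, 1983 → Feb 24, 1984: 365 days.
Feb 24, 1984 → Feb 24, 1985: 366 days (Feb 29, 1984 is in that span).
Feb 24, 1985 → Feb 24, 1986: 365 days.
Feb 24, 1986 → Feb 24, 1987: 365 days.
Feb 24, 1987 → Feb 24, 1988: 365 days.
Feb 24, 1988 → Feb 24, 1989: 366 days (Feb 29, 1988 is in that span).
Feb 24, 1989 → Feb 24, 1990: 365 days.
Feb 24, 1990 → Feb 24, 1991: 365 days.
Feb 24, 1991 → Feb 24, 1992: 365 days.
Feb 24, 1992 → Feb 24, 1993: 366 days (Feb 29, 1992 is in that span).
Feb 24, 1993 → Feb 24, 1994: 365 days.
Feb 24, 1994 → Feb 24, 1995: 365 days.
Feb 24, 1995 → Feb 24, 1996: 365 days.
Feb 24, 1996 → Feb 24, 1997: 366 days (Feb 29, 1996 is in that span).
Feb 24, 1997 → Feb 24, 1998: 365 days.
Feb 24, 1998 → Feb 24, 1999: 365 days.
Feb 24, 1999 → Feb 24, 2000: 365 days.
Feb 24, 2000 → Mar 24, 2000: 29 days (February has 29).
Mar 24, 2000 → Apr 3, 2000: 10 days.
Total: 6978 days.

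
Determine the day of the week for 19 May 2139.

Doomsday rule: the anchor day for the 2100s is Sunday. For year 39: 39÷12 = 3 r 3, and 3÷4 = 0, so 3+3+0 = 6.
Sunday + 6 ≡ Saturday — that's 2139's doomsday.
In May the doomsday date is May 9.
May 19 is 10 days after May 9; 10 mod 7 = 3, so Saturday + 3 = Tuesday.

Tuesday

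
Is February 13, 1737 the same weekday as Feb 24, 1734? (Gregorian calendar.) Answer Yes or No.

From Feb 24, 1734 to Feb 13, 1737 is 1085 days.
1085 mod 7 = 0, so they are the same weekday.
(Feb 24, 1734 is a Wednesday; Feb 13, 1737 is a Wednesday.)

Yes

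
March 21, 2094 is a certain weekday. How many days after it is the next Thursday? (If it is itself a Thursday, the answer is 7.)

Mar 21, 2094 is a Sunday.
From Sunday to the next Thursday is 4 days.

4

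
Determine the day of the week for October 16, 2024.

Wednesday

Doomsday rule: the anchor day for the 2000s is Tuesday. For year 24: 24÷12 = 2 r 0, and 0÷4 = 0, so 2+0+0 = 2.
Tuesday + 2 ≡ Thursday — that's 2024's doomsday.
In October the doomsday date is Oct 10.
Oct 16 is 6 days after Oct 10; 6 mod 7 = 6, so Thursday + 6 = Wednesday.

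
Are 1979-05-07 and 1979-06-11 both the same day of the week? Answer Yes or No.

From May 7, 1979 to Jun 11, 1979 is 35 days.
35 mod 7 = 0, so they are the same weekday.
(May 7, 1979 is a Monday; Jun 11, 1979 is a Monday.)

Yes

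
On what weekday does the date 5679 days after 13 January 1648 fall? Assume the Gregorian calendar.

First find the weekday of Jan 13, 1648. Doomsday rule: the anchor day for the 1600s is Tuesday. For year 48: 48÷12 = 4 r 0, and 0÷4 = 0, so 4+0+0 = 4.
Tuesday + 4 ≡ Saturday — that's 1648's doomsday.
In January the doomsday date is Jan 4 (1648 is a leap year (divisible by 4)).
Jan 13 is 9 days after Jan 4; 9 mod 7 = 2, so Saturday + 2 = Monday.
5679 mod 7 = 2, so 5679 days after a Monday is Monday + 2 = Wednesday.

Wednesday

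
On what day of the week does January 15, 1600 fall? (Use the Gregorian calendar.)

Doomsday rule: the anchor day for the 1600s is Tuesday. For year 00: 0÷12 = 0 r 0, and 0÷4 = 0, so 0+0+0 = 0.
Tuesday + 0 ≡ Tuesday — that's 1600's doomsday.
In January the doomsday date is Jan 4 (1600 is a leap year (divisible by 400)).
Jan 15 is 11 days after Jan 4; 11 mod 7 = 4, so Tuesday + 4 = Saturday.

Saturday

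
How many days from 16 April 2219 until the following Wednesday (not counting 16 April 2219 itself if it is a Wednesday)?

5

Apr 16, 2219 is a Friday.
From Friday to the next Wednesday is 5 days.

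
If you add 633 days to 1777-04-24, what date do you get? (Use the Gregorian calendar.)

+365 (one year) → Apr 24, 1778 (268 left).
Apr has 30 days: +7 → May 1, 1778 (261 left).
May has 31 days: +31 → Jun 1, 1778 (230 left).
Jun has 30 days: +30 → Jul 1, 1778 (200 left).
Jul has 31 days: +31 → Aug 1, 1778 (169 left).
Aug has 31 days: +31 → Sep 1, 1778 (138 left).
Sep has 30 days: +30 → Oct 1, 1778 (108 left).
Oct has 31 days: +31 → Nov 1, 1778 (77 left).
Nov has 30 days: +30 → Dec 1, 1778 (47 left).
Dec has 31 days: +31 → Jan 1, 1779 (16 left).
+16 → Jan 17, 1779.

January 17, 1779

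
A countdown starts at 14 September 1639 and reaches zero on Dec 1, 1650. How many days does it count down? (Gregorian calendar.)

4096

Sep 14, 1639 → Sep 14, 1640: 366 days (Feb 29, 1640 is in that span).
Sep 14, 1640 → Sep 14, 1641: 365 days.
Sep 14, 1641 → Sep 14, 1642: 365 days.
Sep 14, 1642 → Sep 14, 1643: 365 days.
Sep 14, 1643 → Sep 14, 1644: 366 days (Feb 29, 1644 is in that span).
Sep 14, 1644 → Sep 14, 1645: 365 days.
Sep 14, 1645 → Sep 14, 1646: 365 days.
Sep 14, 1646 → Sep 14, 1647: 365 days.
Sep 14, 1647 → Sep 14, 1648: 366 days (Feb 29, 1648 is in that span).
Sep 14, 1648 → Sep 14, 1649: 365 days.
Sep 14, 1649 → Sep 14, 1650: 365 days.
Sep 14, 1650 → Oct 14, 1650: 30 days (September has 30).
Oct 14, 1650 → Nov 14, 1650: 31 days (October has 31).
Nov 14, 1650 → Dec 1, 1650: 17 days.
Total: 4096 days.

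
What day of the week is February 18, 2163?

Friday

January 1, 2163 is a Saturday.
Jan 1, 2163 → Feb 1, 2163: 31 days (January has 31).
Feb 1, 2163 → Feb 18, 2163: 17 days.
Total: 48 days.
48 mod 7 = 6, so Saturday + 6 = Friday.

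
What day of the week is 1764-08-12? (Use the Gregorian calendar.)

Doomsday rule: the anchor day for the 1700s is Sunday. For year 64: 64÷12 = 5 r 4, and 4÷4 = 1, so 5+4+1 = 10.
Sunday + 10 ≡ Wednesday — that's 1764's doomsday.
In August the doomsday date is Aug 8.
Aug 12 is 4 days after Aug 8; 4 mod 7 = 4, so Wednesday + 4 = Sunday.

Sunday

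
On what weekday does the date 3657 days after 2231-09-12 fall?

Sep 12, 2231 is a Monday.
3657 mod 7 = 3, so 3657 days after a Monday is Monday + 3 = Thursday.

Thursday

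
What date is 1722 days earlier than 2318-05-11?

−365 (one year) → May 11, 2317 (1357 left).
−365 (one year) → May 11, 2316 (992 left).
−366 (one year; includes Feb 29, 2316) → May 11, 2315 (626 left).
−365 (one year) → May 11, 2314 (261 left).
−11 → Apr 30, 2314 (end of Apr, 30 days; 250 left).
−30 → Mar 31, 2314 (end of Mar, 31 days; 220 left).
−31 → Feb 28, 2314 (end of Feb, 28 days; 189 left).
−28 → Jan 31, 2314 (end of Jan, 31 days; 161 left).
−31 → Dec 31, 2313 (end of Dec, 31 days; 130 left).
−31 → Nov 30, 2313 (end of Nov, 30 days; 99 left).
−30 → Oct 31, 2313 (end of Oct, 31 days; 69 left).
−31 → Sep 30, 2313 (end of Sep, 30 days; 38 left).
−30 → Aug 31, 2313 (end of Aug, 31 days; 8 left).
−8 → Aug 23, 2313.

August 23, 2313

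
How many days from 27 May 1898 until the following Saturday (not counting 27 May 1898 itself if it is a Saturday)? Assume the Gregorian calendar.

1

May 27, 1898 is a Friday.
From Friday to the next Saturday is 1 day.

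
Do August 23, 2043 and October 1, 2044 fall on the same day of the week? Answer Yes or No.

From Aug 23, 2043 to Oct 1, 2044 is 405 days.
405 mod 7 = 6, so they are different weekdays.
(Aug 23, 2043 is a Sunday; Oct 1, 2044 is a Saturday.)

No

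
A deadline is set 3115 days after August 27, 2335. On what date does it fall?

+366 (one year; includes Feb 29, 2336) → Aug 27, 2336 (2749 left).
+365 (one year) → Aug 27, 2337 (2384 left).
+365 (one year) → Aug 27, 2338 (2019 left).
+365 (one year) → Aug 27, 2339 (1654 left).
+366 (one year; includes Feb 29, 2340) → Aug 27, 2340 (1288 left).
+365 (one year) → Aug 27, 2341 (923 left).
+365 (one year) → Aug 27, 2342 (558 left).
+365 (one year) → Aug 27, 2343 (193 left).
Aug has 31 days: +5 → Sep 1, 2343 (188 left).
Sep has 30 days: +30 → Oct 1, 2343 (158 left).
Oct has 31 days: +31 → Nov 1, 2343 (127 left).
Nov has 30 days: +30 → Dec 1, 2343 (97 left).
Dec has 31 days: +31 → Jan 1, 2344 (66 left).
Jan has 31 days: +31 → Feb 1, 2344 (35 left).
Feb has 29 days: +29 → Mar 1, 2344 (6 left).
+6 → Mar 7, 2344.

March 7, 2344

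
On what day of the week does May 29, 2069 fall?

Doomsday rule: the anchor day for the 2000s is Tuesday. For year 69: 69÷12 = 5 r 9, and 9÷4 = 2, so 5+9+2 = 16.
Tuesday + 16 ≡ Thursday — that's 2069's doomsday.
In May the doomsday date is May 9.
May 29 is 20 days after May 9; 20 mod 7 = 6, so Thursday + 6 = Wednesday.

Wednesday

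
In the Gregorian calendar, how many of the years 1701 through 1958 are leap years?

Multiples of 4 in [1701,1958]: 64.
Of those, multiples of 100: 2 (not leap unless ÷400).
Multiples of 400: 0.
Leap years = 64 − 2 + 0 = 62.

62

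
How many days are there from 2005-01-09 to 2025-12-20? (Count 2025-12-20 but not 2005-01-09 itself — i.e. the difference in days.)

Jan 9, 2005 → Jan 9, 2006: 365 days.
Jan 9, 2006 → Jan 9, 2007: 365 days.
Jan 9, 2007 → Jan 9, 2008: 365 days.
Jan 9, 2008 → Jan 9, 2009: 366 days (Feb 29, 2008 is in that span).
Jan 9, 2009 → Jan 9, 2010: 365 days.
Jan 9, 2010 → Jan 9, 2011: 365 days.
Jan 9, 2011 → Jan 9, 2012: 365 days.
Jan 9, 2012 → Jan 9, 2013: 366 days (Feb 29, 2012 is in that span).
Jan 9, 2013 → Jan 9, 2014: 365 days.
Jan 9, 2014 → Jan 9, 2015: 365 days.
Jan 9, 2015 → Jan 9, 2016: 365 days.
Jan 9, 2016 → Jan 9, 2017: 366 days (Feb 29, 2016 is in that span).
Jan 9, 2017 → Jan 9, 2018: 365 days.
Jan 9, 2018 → Jan 9, 2019: 365 days.
Jan 9, 2019 → Jan 9, 2020: 365 days.
Jan 9, 2020 → Jan 9, 2021: 366 days (Feb 29, 2020 is in that span).
Jan 9, 2021 → Jan 9, 2022: 365 days.
Jan 9, 2022 → Jan 9, 2023: 365 days.
Jan 9, 2023 → Jan 9, 2024: 365 days.
Jan 9, 2024 → Jan 9, 2025: 366 days (Feb 29, 2024 is in that span).
Jan 9, 2025 → Feb 9, 2025: 31 days (January has 31).
Feb 9, 2025 → Mar 9, 2025: 28 days (February has 28).
Mar 9, 2025 → Apr 9, 2025: 31 days (March has 31).
Apr 9, 2025 → May 9, 2025: 30 days (April has 30).
May 9, 2025 → Jun 9, 2025: 31 days (May has 31).
Jun 9, 2025 → Jul 9, 2025: 30 days (June has 30).
Jul 9, 2025 → Aug 9, 2025: 31 days (July has 31).
Aug 9, 2025 → Sep 9, 2025: 31 days (August has 31).
Sep 9, 2025 → Oct 9, 2025: 30 days (September has 30).
Oct 9, 2025 → Nov 9, 2025: 31 days (October has 31).
Nov 9, 2025 → Dec 9, 2025: 30 days (November has 30).
Dec 9, 2025 → Dec 20, 2025: 11 days.
Total: 7650 days.

7650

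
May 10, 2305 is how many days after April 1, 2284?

7708

Apr 1, 2284 → Apr 1, 2285: 365 days.
Apr 1, 2285 → Apr 1, 2286: 365 days.
Apr 1, 2286 → Apr 1, 2287: 365 days.
Apr 1, 2287 → Apr 1, 2288: 366 days (Feb 29, 2288 is in that span).
Apr 1, 2288 → Apr 1, 2289: 365 days.
Apr 1, 2289 → Apr 1, 2290: 365 days.
Apr 1, 2290 → Apr 1, 2291: 365 days.
Apr 1, 2291 → Apr 1, 2292: 366 days (Feb 29, 2292 is in that span).
Apr 1, 2292 → Apr 1, 2293: 365 days.
Apr 1, 2293 → Apr 1, 2294: 365 days.
Apr 1, 2294 → Apr 1, 2295: 365 days.
Apr 1, 2295 → Apr 1, 2296: 366 days (Feb 29, 2296 is in that span).
Apr 1, 2296 → Apr 1, 2297: 365 days.
Apr 1, 2297 → Apr 1, 2298: 365 days.
Apr 1, 2298 → Apr 1, 2299: 365 days.
Apr 1, 2299 → Apr 1, 2300: 365 days.
Apr 1, 2300 → Apr 1, 2301: 365 days.
Apr 1, 2301 → Apr 1, 2302: 365 days.
Apr 1, 2302 → Apr 1, 2303: 365 days.
Apr 1, 2303 → Apr 1, 2304: 366 days (Feb 29, 2304 is in that span).
Apr 1, 2304 → Apr 1, 2305: 365 days.
Apr 1, 2305 → May 1, 2305: 30 days (April has 30).
May 1, 2305 → May 10, 2305: 9 days.
Total: 7708 days.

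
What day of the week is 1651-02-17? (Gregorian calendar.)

Doomsday rule: the anchor day for the 1600s is Tuesday. For year 51: 51÷12 = 4 r 3, and 3÷4 = 0, so 4+3+0 = 7.
Tuesday + 7 ≡ Tuesday — that's 1651's doomsday.
In February the doomsday date is Feb 28 (1651 is not a leap year).
Feb 17 is 11 days before Feb 28; 11 mod 7 = 4, so Tuesday − 4 = Friday.

Friday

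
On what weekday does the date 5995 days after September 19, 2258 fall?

First find the weekday of Sep 19, 2258. Doomsday rule: the anchor day for the 2200s is Friday. For year 58: 58÷12 = 4 r 10, and 10÷4 = 2, so 4+10+2 = 16.
Friday + 16 ≡ Sunday — that's 2258's doomsday.
In September the doomsday date is Sep 5.
Sep 19 is 14 days after Sep 5; 14 mod 7 = 0, so Sunday + 0 = Sunday.
5995 mod 7 = 3, so 5995 days after a Sunday is Sunday + 3 = Wednesday.

Wednesday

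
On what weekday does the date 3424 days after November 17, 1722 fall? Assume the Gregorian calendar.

Nov 17, 1722 is a Tuesday.
3424 mod 7 = 1, so 3424 days after a Tuesday is Tuesday + 1 = Wednesday.

Wednesday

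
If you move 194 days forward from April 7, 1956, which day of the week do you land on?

Apr 7, 1956 is a Saturday.
194 mod 7 = 5, so 194 days after a Saturday is Saturday + 5 = Thursday.

Thursday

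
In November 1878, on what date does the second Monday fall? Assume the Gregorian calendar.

November 11, 1878

November 1, 1878 is a Friday.
The first Monday is therefore November 4 (3 days later).
The second Monday is 4 + 1×7 = November 11.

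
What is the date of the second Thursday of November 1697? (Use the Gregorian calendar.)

November 14, 1697

November 1, 1697 is a Friday.
The first Thursday is therefore November 7 (6 days later).
The second Thursday is 7 + 1×7 = November 14.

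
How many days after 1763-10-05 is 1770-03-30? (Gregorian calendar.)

2368

Oct 5, 1763 → Oct 5, 1764: 366 days (Feb 29, 1764 is in that span).
Oct 5, 1764 → Oct 5, 1765: 365 days.
Oct 5, 1765 → Oct 5, 1766: 365 days.
Oct 5, 1766 → Oct 5, 1767: 365 days.
Oct 5, 1767 → Oct 5, 1768: 366 days (Feb 29, 1768 is in that span).
Oct 5, 1768 → Oct 5, 1769: 365 days.
Oct 5, 1769 → Nov 5, 1769: 31 days (October has 31).
Nov 5, 1769 → Dec 5, 1769: 30 days (November has 30).
Dec 5, 1769 → Jan 5, 1770: 31 days (December has 31).
Jan 5, 1770 → Feb 5, 1770: 31 days (January has 31).
Feb 5, 1770 → Mar 5, 1770: 28 days (February has 28).
Mar 5, 1770 → Mar 30, 1770: 25 days.
Total: 2368 days.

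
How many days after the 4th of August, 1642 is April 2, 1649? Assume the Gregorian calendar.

Aug 4, 1642 → Aug 4, 1643: 365 days.
Aug 4, 1643 → Aug 4, 1644: 366 days (Feb 29, 1644 is in that span).
Aug 4, 1644 → Aug 4, 1645: 365 days.
Aug 4, 1645 → Aug 4, 1646: 365 days.
Aug 4, 1646 → Aug 4, 1647: 365 days.
Aug 4, 1647 → Aug 4, 1648: 366 days (Feb 29, 1648 is in that span).
Aug 4, 1648 → Sep 4, 1648: 31 days (August has 31).
Sep 4, 1648 → Oct 4, 1648: 30 days (September has 30).
Oct 4, 1648 → Nov 4, 1648: 31 days (October has 31).
Nov 4, 1648 → Dec 4, 1648: 30 days (November has 30).
Dec 4, 1648 → Jan 4, 1649: 31 days (December has 31).
Jan 4, 1649 → Feb 4, 1649: 31 days (January has 31).
Feb 4, 1649 → Mar 4, 1649: 28 days (February has 28).
Mar 4, 1649 → Apr 2, 1649: 29 days.
Total: 2433 days.

2433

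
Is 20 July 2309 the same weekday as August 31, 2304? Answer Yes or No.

From Aug 31, 2304 to Jul 20, 2309 is 1784 days.
1784 mod 7 = 6, so they are different weekdays.
(Aug 31, 2304 is a Wednesday; Jul 20, 2309 is a Tuesday.)

No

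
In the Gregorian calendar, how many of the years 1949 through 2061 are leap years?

28

Multiples of 4 in [1949,2061]: 28.
Of those, multiples of 100: 1 (not leap unless ÷400).
Multiples of 400: 1.
Leap years = 28 − 1 + 1 = 28.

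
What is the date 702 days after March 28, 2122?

+365 (one year) → Mar 28, 2123 (337 left).
Mar has 31 days: +4 → Apr 1, 2123 (333 left).
Apr has 30 days: +30 → May 1, 2123 (303 left).
May has 31 days: +31 → Jun 1, 2123 (272 left).
Jun has 30 days: +30 → Jul 1, 2123 (242 left).
Jul has 31 days: +31 → Aug 1, 2123 (211 left).
Aug has 31 days: +31 → Sep 1, 2123 (180 left).
Sep has 30 days: +30 → Oct 1, 2123 (150 left).
Oct has 31 days: +31 → Nov 1, 2123 (119 left).
Nov has 30 days: +30 → Dec 1, 2123 (89 left).
Dec has 31 days: +31 → Jan 1, 2124 (58 left).
Jan has 31 days: +31 → Feb 1, 2124 (27 left).
+27 → Feb 28, 2124.

February 28, 2124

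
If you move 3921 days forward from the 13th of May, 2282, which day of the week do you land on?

First find the weekday of May 13, 2282. Doomsday rule: the anchor day for the 2200s is Friday. For year 82: 82÷12 = 6 r 10, and 10÷4 = 2, so 6+10+2 = 18.
Friday + 18 ≡ Tuesday — that's 2282's doomsday.
In May the doomsday date is May 9.
May 13 is 4 days after May 9; 4 mod 7 = 4, so Tuesday + 4 = Saturday.
3921 mod 7 = 1, so 3921 days after a Saturday is Saturday + 1 = Sunday.

Sunday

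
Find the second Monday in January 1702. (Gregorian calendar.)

January 1, 1702 is a Sunday.
The first Monday is therefore January 2 (1 days later).
The second Monday is 2 + 1×7 = January 9.

January 9, 1702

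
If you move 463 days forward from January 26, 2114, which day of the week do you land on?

Saturday

Jan 26, 2114 is a Friday.
463 mod 7 = 1, so 463 days after a Friday is Friday + 1 = Saturday.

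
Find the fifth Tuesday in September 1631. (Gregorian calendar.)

September 30, 1631

September 1, 1631 is a Monday.
The first Tuesday is therefore September 2 (1 days later).
The fifth Tuesday is 2 + 4×7 = September 30.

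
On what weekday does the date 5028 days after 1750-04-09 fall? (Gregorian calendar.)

Apr 9, 1750 is a Thursday.
5028 mod 7 = 2, so 5028 days after a Thursday is Thursday + 2 = Saturday.

Saturday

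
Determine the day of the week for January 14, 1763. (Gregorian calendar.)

Doomsday rule: the anchor day for the 1700s is Sunday. For year 63: 63÷12 = 5 r 3, and 3÷4 = 0, so 5+3+0 = 8.
Sunday + 8 ≡ Monday — that's 1763's doomsday.
In January the doomsday date is Jan 3 (1763 is not a leap year).
Jan 14 is 11 days after Jan 3; 11 mod 7 = 4, so Monday + 4 = Friday.

Friday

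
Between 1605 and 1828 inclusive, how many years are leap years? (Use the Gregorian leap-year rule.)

Multiples of 4 in [1605,1828]: 56.
Of those, multiples of 100: 2 (not leap unless ÷400).
Multiples of 400: 0.
Leap years = 56 − 2 + 0 = 54.

54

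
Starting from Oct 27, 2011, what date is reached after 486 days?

February 24, 2013

+366 (one year; includes Feb 29, 2012) → Oct 27, 2012 (120 left).
Oct has 31 days: +5 → Nov 1, 2012 (115 left).
Nov has 30 days: +30 → Dec 1, 2012 (85 left).
Dec has 31 days: +31 → Jan 1, 2013 (54 left).
Jan has 31 days: +31 → Feb 1, 2013 (23 left).
+23 → Feb 24, 2013.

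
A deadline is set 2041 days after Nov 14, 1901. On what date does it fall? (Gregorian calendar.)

June 17, 1907

+365 (one year) → Nov 14, 1902 (1676 left).
+365 (one year) → Nov 14, 1903 (1311 left).
+366 (one year; includes Feb 29, 1904) → Nov 14, 1904 (945 left).
+365 (one year) → Nov 14, 1905 (580 left).
+365 (one year) → Nov 14, 1906 (215 left).
Nov has 30 days: +17 → Dec 1, 1906 (198 left).
Dec has 31 days: +31 → Jan 1, 1907 (167 left).
Jan has 31 days: +31 → Feb 1, 1907 (136 left).
Feb has 28 days: +28 → Mar 1, 1907 (108 left).
Mar has 31 days: +31 → Apr 1, 1907 (77 left).
Apr has 30 days: +30 → May 1, 1907 (47 left).
May has 31 days: +31 → Jun 1, 1907 (16 left).
+16 → Jun 17, 1907.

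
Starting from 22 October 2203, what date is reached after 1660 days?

+366 (one year; includes Feb 29, 2204) → Oct 22, 2204 (1294 left).
+365 (one year) → Oct 22, 2205 (929 left).
+365 (one year) → Oct 22, 2206 (564 left).
+365 (one year) → Oct 22, 2207 (199 left).
Oct has 31 days: +10 → Nov 1, 2207 (189 left).
Nov has 30 days: +30 → Dec 1, 2207 (159 left).
Dec has 31 days: +31 → Jan 1, 2208 (128 left).
Jan has 31 days: +31 → Feb 1, 2208 (97 left).
Feb has 29 days: +29 → Mar 1, 2208 (68 left).
Mar has 31 days: +31 → Apr 1, 2208 (37 left).
Apr has 30 days: +30 → May 1, 2208 (7 left).
+7 → May 8, 2208.

May 8, 2208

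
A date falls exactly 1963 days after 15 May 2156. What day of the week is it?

Tuesday

May 15, 2156 is a Saturday.
1963 mod 7 = 3, so 1963 days after a Saturday is Saturday + 3 = Tuesday.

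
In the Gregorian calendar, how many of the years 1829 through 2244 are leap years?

Multiples of 4 in [1829,2244]: 104.
Of those, multiples of 100: 4 (not leap unless ÷400).
Multiples of 400: 1.
Leap years = 104 − 4 + 1 = 101.

101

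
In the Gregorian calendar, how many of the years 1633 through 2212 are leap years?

Multiples of 4 in [1633,2212]: 145.
Of those, multiples of 100: 6 (not leap unless ÷400).
Multiples of 400: 1.
Leap years = 145 − 6 + 1 = 140.

140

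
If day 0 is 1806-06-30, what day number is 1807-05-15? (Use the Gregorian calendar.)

319

Jun 30, 1806 → Jul 30, 1806: 30 days (June has 30).
Jul 30, 1806 → Aug 30, 1806: 31 days (July has 31).
Aug 30, 1806 → Sep 30, 1806: 31 days (August has 31).
Sep 30, 1806 → Oct 30, 1806: 30 days (September has 30).
Oct 30, 1806 → Nov 30, 1806: 31 days (October has 31).
Nov 30, 1806 → Dec 30, 1806: 30 days (November has 30).
Dec 30, 1806 → Jan 30, 1807: 31 days (December has 31).
Jan 30, 1807 → Feb 28, 1807: 29 days (January has 31).
Feb 28, 1807 → Mar 28, 1807: 28 days (February has 28).
Mar 28, 1807 → Apr 28, 1807: 31 days (March has 31).
Apr 28, 1807 → May 15, 1807: 17 days.
Total: 319 days.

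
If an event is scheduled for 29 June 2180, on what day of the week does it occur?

Thursday

Doomsday rule: the anchor day for the 2100s is Sunday. For year 80: 80÷12 = 6 r 8, and 8÷4 = 2, so 6+8+2 = 16.
Sunday + 16 ≡ Tuesday — that's 2180's doomsday.
In June the doomsday date is Jun 6.
Jun 29 is 23 days after Jun 6; 23 mod 7 = 2, so Tuesday + 2 = Thursday.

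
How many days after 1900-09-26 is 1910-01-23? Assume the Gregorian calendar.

3406

Sep 26, 1900 → Sep 26, 1901: 365 days.
Sep 26, 1901 → Sep 26, 1902: 365 days.
Sep 26, 1902 → Sep 26, 1903: 365 days.
Sep 26, 1903 → Sep 26, 1904: 366 days (Feb 29, 1904 is in that span).
Sep 26, 1904 → Sep 26, 1905: 365 days.
Sep 26, 1905 → Sep 26, 1906: 365 days.
Sep 26, 1906 → Sep 26, 1907: 365 days.
Sep 26, 1907 → Sep 26, 1908: 366 days (Feb 29, 1908 is in that span).
Sep 26, 1908 → Sep 26, 1909: 365 days.
Sep 26, 1909 → Oct 26, 1909: 30 days (September has 30).
Oct 26, 1909 → Nov 26, 1909: 31 days (October has 31).
Nov 26, 1909 → Dec 26, 1909: 30 days (November has 30).
Dec 26, 1909 → Jan 23, 1910: 28 days.
Total: 3406 days.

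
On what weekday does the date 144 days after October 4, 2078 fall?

First find the weekday of Oct 4, 2078. Doomsday rule: the anchor day for the 2000s is Tuesday. For year 78: 78÷12 = 6 r 6, and 6÷4 = 1, so 6+6+1 = 13.
Tuesday + 13 ≡ Monday — that's 2078's doomsday.
In October the doomsday date is Oct 10.
Oct 4 is 6 days before Oct 10; 6 mod 7 = 6, so Monday − 6 = Tuesday.
144 mod 7 = 4, so 144 days after a Tuesday is Tuesday + 4 = Saturday.

Saturday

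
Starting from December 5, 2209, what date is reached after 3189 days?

+365 (one year) → Dec 5, 2210 (2824 left).
+365 (one year) → Dec 5, 2211 (2459 left).
+366 (one year; includes Feb 29, 2212) → Dec 5, 2212 (2093 left).
+365 (one year) → Dec 5, 2213 (1728 left).
+365 (one year) → Dec 5, 2214 (1363 left).
+365 (one year) → Dec 5, 2215 (998 left).
+366 (one year; includes Feb 29, 2216) → Dec 5, 2216 (632 left).
+365 (one year) → Dec 5, 2217 (267 left).
Dec has 31 days: +27 → Jan 1, 2218 (240 left).
Jan has 31 days: +31 → Feb 1, 2218 (209 left).
Feb has 28 days: +28 → Mar 1, 2218 (181 left).
Mar has 31 days: +31 → Apr 1, 2218 (150 left).
Apr has 30 days: +30 → May 1, 2218 (120 left).
May has 31 days: +31 → Jun 1, 2218 (89 left).
Jun has 30 days: +30 → Jul 1, 2218 (59 left).
Jul has 31 days: +31 → Aug 1, 2218 (28 left).
+28 → Aug 29, 2218.

August 29, 2218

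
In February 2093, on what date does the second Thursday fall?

February 1, 2093 is a Sunday.
The first Thursday is therefore February 5 (4 days later).
The second Thursday is 5 + 1×7 = February 12.

February 12, 2093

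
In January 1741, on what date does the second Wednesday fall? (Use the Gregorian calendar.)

January 11, 1741

January 1, 1741 is a Sunday.
The first Wednesday is therefore January 4 (3 days later).
The second Wednesday is 4 + 1×7 = January 11.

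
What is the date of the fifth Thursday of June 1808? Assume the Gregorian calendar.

June 30, 1808

June 1, 1808 is a Wednesday.
The first Thursday is therefore June 2 (1 days later).
The fifth Thursday is 2 + 4×7 = June 30.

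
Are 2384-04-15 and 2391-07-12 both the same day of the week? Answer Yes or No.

From Apr 15, 2384 to Jul 12, 2391 is 2644 days.
2644 mod 7 = 5, so they are different weekdays.
(Apr 15, 2384 is a Sunday; Jul 12, 2391 is a Friday.)

No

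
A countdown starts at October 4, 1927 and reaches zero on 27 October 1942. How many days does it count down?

5502

Oct 4, 1927 → Oct 4, 1928: 366 days (Feb 29, 1928 is in that span).
Oct 4, 1928 → Oct 4, 1929: 365 days.
Oct 4, 1929 → Oct 4, 1930: 365 days.
Oct 4, 1930 → Oct 4, 1931: 365 days.
Oct 4, 1931 → Oct 4, 1932: 366 days (Feb 29, 1932 is in that span).
Oct 4, 1932 → Oct 4, 1933: 365 days.
Oct 4, 1933 → Oct 4, 1934: 365 days.
Oct 4, 1934 → Oct 4, 1935: 365 days.
Oct 4, 1935 → Oct 4, 1936: 366 days (Feb 29, 1936 is in that span).
Oct 4, 1936 → Oct 4, 1937: 365 days.
Oct 4, 1937 → Oct 4, 1938: 365 days.
Oct 4, 1938 → Oct 4, 1939: 365 days.
Oct 4, 1939 → Oct 4, 1940: 366 days (Feb 29, 1940 is in that span).
Oct 4, 1940 → Oct 4, 1941: 365 days.
Oct 4, 1941 → Nov 4, 1941: 31 days (October has 31).
Nov 4, 1941 → Dec 4, 1941: 30 days (November has 30).
Dec 4, 1941 → Jan 4, 1942: 31 days (December has 31).
Jan 4, 1942 → Feb 4, 1942: 31 days (January has 31).
Feb 4, 1942 → Mar 4, 1942: 28 days (February has 28).
Mar 4, 1942 → Apr 4, 1942: 31 days (March has 31).
Apr 4, 1942 → May 4, 1942: 30 days (April has 30).
May 4, 1942 → Jun 4, 1942: 31 days (May has 31).
Jun 4, 1942 → Jul 4, 1942: 30 days (June has 30).
Jul 4, 1942 → Aug 4, 1942: 31 days (July has 31).
Aug 4, 1942 → Sep 4, 1942: 31 days (August has 31).
Sep 4, 1942 → Oct 4, 1942: 30 days (September has 30).
Oct 4, 1942 → Oct 27, 1942: 23 days.
Total: 5502 days.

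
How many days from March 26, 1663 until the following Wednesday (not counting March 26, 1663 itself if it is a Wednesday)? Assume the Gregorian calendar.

2

Mar 26, 1663 is a Monday.
From Monday to the next Wednesday is 2 days.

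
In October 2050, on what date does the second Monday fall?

October 10, 2050

October 1, 2050 is a Saturday.
The first Monday is therefore October 3 (2 days later).
The second Monday is 3 + 1×7 = October 10.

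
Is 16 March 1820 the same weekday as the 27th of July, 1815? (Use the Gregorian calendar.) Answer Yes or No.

Yes

From Jul 27, 1815 to Mar 16, 1820 is 1694 days.
1694 mod 7 = 0, so they are the same weekday.
(Jul 27, 1815 is a Thursday; Mar 16, 1820 is a Thursday.)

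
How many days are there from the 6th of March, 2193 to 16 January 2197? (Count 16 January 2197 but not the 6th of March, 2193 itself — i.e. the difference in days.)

1412

Mar 6, 2193 → Mar 6, 2194: 365 days.
Mar 6, 2194 → Mar 6, 2195: 365 days.
Mar 6, 2195 → Mar 6, 2196: 366 days (Feb 29, 2196 is in that span).
Mar 6, 2196 → Apr 6, 2196: 31 days (March has 31).
Apr 6, 2196 → May 6, 2196: 30 days (April has 30).
May 6, 2196 → Jun 6, 2196: 31 days (May has 31).
Jun 6, 2196 → Jul 6, 2196: 30 days (June has 30).
Jul 6, 2196 → Aug 6, 2196: 31 days (July has 31).
Aug 6, 2196 → Sep 6, 2196: 31 days (August has 31).
Sep 6, 2196 → Oct 6, 2196: 30 days (September has 30).
Oct 6, 2196 → Nov 6, 2196: 31 days (October has 31).
Nov 6, 2196 → Dec 6, 2196: 30 days (November has 30).
Dec 6, 2196 → Jan 6, 2197: 31 days (December has 31).
Jan 6, 2197 → Jan 16, 2197: 10 days.
Total: 1412 days.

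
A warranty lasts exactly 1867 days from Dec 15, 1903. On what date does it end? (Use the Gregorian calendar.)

January 24, 1909

+366 (one year; includes Feb 29, 1904) → Dec 15, 1904 (1501 left).
+365 (one year) → Dec 15, 1905 (1136 left).
+365 (one year) → Dec 15, 1906 (771 left).
+365 (one year) → Dec 15, 1907 (406 left).
+366 (one year; includes Feb 29, 1908) → Dec 15, 1908 (40 left).
Dec has 31 days: +17 → Jan 1, 1909 (23 left).
+23 → Jan 24, 1909.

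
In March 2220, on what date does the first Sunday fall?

March 1, 2220 is a Wednesday.
The first Sunday is therefore March 5 (4 days later).

March 5, 2220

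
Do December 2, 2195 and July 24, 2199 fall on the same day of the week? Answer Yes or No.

Yes

From Dec 2, 2195 to Jul 24, 2199 is 1330 days.
1330 mod 7 = 0, so they are the same weekday.
(Dec 2, 2195 is a Wednesday; Jul 24, 2199 is a Wednesday.)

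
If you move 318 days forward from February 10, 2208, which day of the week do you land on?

Saturday

First find the weekday of Feb 10, 2208. Doomsday rule: the anchor day for the 2200s is Friday. For year 08: 8÷12 = 0 r 8, and 8÷4 = 2, so 0+8+2 = 10.
Friday + 10 ≡ Monday — that's 2208's doomsday.
In February the doomsday date is Feb 29 (2208 is a leap year (divisible by 4)).
Feb 10 is 19 days before Feb 29; 19 mod 7 = 5, so Monday − 5 = Wednesday.
318 mod 7 = 3, so 318 days after a Wednesday is Wednesday + 3 = Saturday.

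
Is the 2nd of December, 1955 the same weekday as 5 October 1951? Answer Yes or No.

Yes

From Oct 5, 1951 to Dec 2, 1955 is 1519 days.
1519 mod 7 = 0, so they are the same weekday.
(Oct 5, 1951 is a Friday; Dec 2, 1955 is a Friday.)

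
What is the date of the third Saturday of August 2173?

August 21, 2173

August 1, 2173 is a Sunday.
The first Saturday is therefore August 7 (6 days later).
The third Saturday is 7 + 2×7 = August 21.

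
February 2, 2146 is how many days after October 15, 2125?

7415

Oct 15, 2125 → Oct 15, 2126: 365 days.
Oct 15, 2126 → Oct 15, 2127: 365 days.
Oct 15, 2127 → Oct 15, 2128: 366 days (Feb 29, 2128 is in that span).
Oct 15, 2128 → Oct 15, 2129: 365 days.
Oct 15, 2129 → Oct 15, 2130: 365 days.
Oct 15, 2130 → Oct 15, 2131: 365 days.
Oct 15, 2131 → Oct 15, 2132: 366 days (Feb 29, 2132 is in that span).
Oct 15, 2132 → Oct 15, 2133: 365 days.
Oct 15, 2133 → Oct 15, 2134: 365 days.
Oct 15, 2134 → Oct 15, 2135: 365 days.
Oct 15, 2135 → Oct 15, 2136: 366 days (Feb 29, 2136 is in that span).
Oct 15, 2136 → Oct 15, 2137: 365 days.
Oct 15, 2137 → Oct 15, 2138: 365 days.
Oct 15, 2138 → Oct 15, 2139: 365 days.
Oct 15, 2139 → Oct 15, 2140: 366 days (Feb 29, 2140 is in that span).
Oct 15, 2140 → Oct 15, 2141: 365 days.
Oct 15, 2141 → Oct 15, 2142: 365 days.
Oct 15, 2142 → Oct 15, 2143: 365 days.
Oct 15, 2143 → Oct 15, 2144: 366 days (Feb 29, 2144 is in that span).
Oct 15, 2144 → Oct 15, 2145: 365 days.
Oct 15, 2145 → Nov 15, 2145: 31 days (October has 31).
Nov 15, 2145 → Dec 15, 2145: 30 days (November has 30).
Dec 15, 2145 → Jan 15, 2146: 31 days (December has 31).
Jan 15, 2146 → Feb 2, 2146: 18 days.
Total: 7415 days.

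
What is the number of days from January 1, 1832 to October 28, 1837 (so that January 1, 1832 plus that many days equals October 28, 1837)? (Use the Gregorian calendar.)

2127

Jan 1, 1832 → Jan 1, 1833: 366 days (Feb 29, 1832 is in that span).
Jan 1, 1833 → Jan 1, 1834: 365 days.
Jan 1, 1834 → Jan 1, 1835: 365 days.
Jan 1, 1835 → Jan 1, 1836: 365 days.
Jan 1, 1836 → Jan 1, 1837: 366 days (Feb 29, 1836 is in that span).
Jan 1, 1837 → Feb 1, 1837: 31 days (January has 31).
Feb 1, 1837 → Mar 1, 1837: 28 days (February has 28).
Mar 1, 1837 → Apr 1, 1837: 31 days (March has 31).
Apr 1, 1837 → May 1, 1837: 30 days (April has 30).
May 1, 1837 → Jun 1, 1837: 31 days (May has 31).
Jun 1, 1837 → Jul 1, 1837: 30 days (June has 30).
Jul 1, 1837 → Aug 1, 1837: 31 days (July has 31).
Aug 1, 1837 → Sep 1, 1837: 31 days (August has 31).
Sep 1, 1837 → Oct 1, 1837: 30 days (September has 30).
Oct 1, 1837 → Oct 28, 1837: 27 days.
Total: 2127 days.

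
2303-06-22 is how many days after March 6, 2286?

Mar 6, 2286 → Mar 6, 2287: 365 days.
Mar 6, 2287 → Mar 6, 2288: 366 days (Feb 29, 2288 is in that span).
Mar 6, 2288 → Mar 6, 2289: 365 days.
Mar 6, 2289 → Mar 6, 2290: 365 days.
Mar 6, 2290 → Mar 6, 2291: 365 days.
Mar 6, 2291 → Mar 6, 2292: 366 days (Feb 29, 2292 is in that span).
Mar 6, 2292 → Mar 6, 2293: 365 days.
Mar 6, 2293 → Mar 6, 2294: 365 days.
Mar 6, 2294 → Mar 6, 2295: 365 days.
Mar 6, 2295 → Mar 6, 2296: 366 days (Feb 29, 2296 is in that span).
Mar 6, 2296 → Mar 6, 2297: 365 days.
Mar 6, 2297 → Mar 6, 2298: 365 days.
Mar 6, 2298 → Mar 6, 2299: 365 days.
Mar 6, 2299 → Mar 6, 2300: 365 days.
Mar 6, 2300 → Mar 6, 2301: 365 days.
Mar 6, 2301 → Mar 6, 2302: 365 days.
Mar 6, 2302 → Mar 6, 2303: 365 days.
Mar 6, 2303 → Apr 6, 2303: 31 days (March has 31).
Apr 6, 2303 → May 6, 2303: 30 days (April has 30).
May 6, 2303 → Jun 6, 2303: 31 days (May has 31).
Jun 6, 2303 → Jun 22, 2303: 16 days.
Total: 6316 days.

6316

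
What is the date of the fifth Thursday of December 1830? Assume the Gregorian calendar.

December 1, 1830 is a Wednesday.
The first Thursday is therefore December 2 (1 days later).
The fifth Thursday is 2 + 4×7 = December 30.

December 30, 1830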